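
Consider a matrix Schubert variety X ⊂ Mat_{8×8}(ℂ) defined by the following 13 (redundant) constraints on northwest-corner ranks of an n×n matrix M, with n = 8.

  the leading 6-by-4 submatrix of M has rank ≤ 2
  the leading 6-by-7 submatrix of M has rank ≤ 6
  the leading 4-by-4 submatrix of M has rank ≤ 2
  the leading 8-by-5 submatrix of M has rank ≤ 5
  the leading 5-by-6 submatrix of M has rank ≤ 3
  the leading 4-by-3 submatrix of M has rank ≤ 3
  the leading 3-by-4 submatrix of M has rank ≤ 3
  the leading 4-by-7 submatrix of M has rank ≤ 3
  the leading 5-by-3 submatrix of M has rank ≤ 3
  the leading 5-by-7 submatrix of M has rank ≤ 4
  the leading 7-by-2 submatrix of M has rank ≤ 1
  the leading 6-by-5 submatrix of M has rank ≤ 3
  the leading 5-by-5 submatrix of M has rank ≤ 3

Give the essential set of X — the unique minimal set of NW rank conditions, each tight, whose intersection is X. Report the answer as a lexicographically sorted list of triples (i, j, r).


Recovering R(i,j) via the rank-extension bound from the 13 conditions:

  R[1]: 1 | 1 | 1 | 1 | 1 | 1 | 1 | 1
  R[2]: 1 | 1 | 2 | 2 | 2 | 2 | 2 | 2
  R[3]: 1 | 1 | 2 | 2 | 3 | 3 | 3 | 3
  R[4]: 1 | 1 | 2 | 2 | 3 | 3 | 3 | 4
  R[5]: 1 | 1 | 2 | 2 | 3 | 3 | 4 | 5
  R[6]: 1 | 1 | 2 | 2 | 3 | 4 | 5 | 6
  R[7]: 1 | 1 | 2 | 3 | 4 | 5 | 6 | 7
  R[8]: 1 | 2 | 3 | 4 | 5 | 6 | 7 | 8

hence w(1..8) = (1, 3, 5, 8, 7, 6, 4, 2).

ℓ(w)=13; the 4 essential cells (i,j,r):

[(4, 7, 3), (5, 6, 3), (6, 4, 2), (7, 2, 1)]


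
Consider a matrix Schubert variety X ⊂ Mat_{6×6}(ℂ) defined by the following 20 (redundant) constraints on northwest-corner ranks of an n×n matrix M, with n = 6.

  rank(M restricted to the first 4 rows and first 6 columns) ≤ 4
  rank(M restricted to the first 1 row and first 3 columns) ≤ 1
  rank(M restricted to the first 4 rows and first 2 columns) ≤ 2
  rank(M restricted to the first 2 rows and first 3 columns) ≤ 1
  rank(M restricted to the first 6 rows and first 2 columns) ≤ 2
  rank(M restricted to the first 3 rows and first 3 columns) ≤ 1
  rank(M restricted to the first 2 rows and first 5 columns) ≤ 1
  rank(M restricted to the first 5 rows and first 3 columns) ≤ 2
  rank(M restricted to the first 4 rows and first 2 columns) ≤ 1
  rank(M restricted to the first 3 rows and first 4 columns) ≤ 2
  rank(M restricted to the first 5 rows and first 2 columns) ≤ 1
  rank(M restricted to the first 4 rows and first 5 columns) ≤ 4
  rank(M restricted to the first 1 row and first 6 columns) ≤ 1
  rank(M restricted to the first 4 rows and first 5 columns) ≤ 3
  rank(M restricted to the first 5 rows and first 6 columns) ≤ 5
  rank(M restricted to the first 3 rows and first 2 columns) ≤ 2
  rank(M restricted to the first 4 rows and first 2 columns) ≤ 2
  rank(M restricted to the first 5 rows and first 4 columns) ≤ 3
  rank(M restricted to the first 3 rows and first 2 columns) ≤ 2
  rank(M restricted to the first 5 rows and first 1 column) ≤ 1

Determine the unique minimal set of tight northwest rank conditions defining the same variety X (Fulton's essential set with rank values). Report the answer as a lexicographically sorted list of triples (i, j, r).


Computing R[i][j] = min implied NW-rank bound (n=6, 20 conditions):

  i=1: 1, 1, 1, 1, 1, 1
  i=2: 1, 1, 1, 1, 1, 2
  i=3: 1, 1, 1, 2, 2, 3
  i=4: 1, 1, 2, 3, 3, 4
  i=5: 1, 1, 2, 3, 4, 5
  i=6: 1, 2, 3, 4, 5, 6

reading off 1-entries of Δ²R: w = (1, 6, 4, 3, 5, 2).

3 SE-corners of the 8-cell Rothe diagram give Ess(w):

[(2, 5, 1), (3, 3, 1), (5, 2, 1)]


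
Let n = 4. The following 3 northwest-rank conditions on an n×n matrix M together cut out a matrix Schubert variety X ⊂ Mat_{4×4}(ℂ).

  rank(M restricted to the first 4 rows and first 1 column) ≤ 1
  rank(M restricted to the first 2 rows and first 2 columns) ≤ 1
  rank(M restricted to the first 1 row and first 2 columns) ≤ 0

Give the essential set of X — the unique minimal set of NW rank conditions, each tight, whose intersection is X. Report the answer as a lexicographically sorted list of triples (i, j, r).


Recovering R(i,j) via the rank-extension bound from the 3 conditions:

  R[1]: 0 | 0 | 1 | 1
  R[2]: 1 | 1 | 2 | 2
  R[3]: 1 | 2 | 3 | 3
  R[4]: 1 | 2 | 3 | 4

reading off 1-entries of Δ²R: w = (3, 1, 2, 4).

1 SE-corner of the 2-cell Rothe diagram gives Ess(w):

[(1, 2, 0)]


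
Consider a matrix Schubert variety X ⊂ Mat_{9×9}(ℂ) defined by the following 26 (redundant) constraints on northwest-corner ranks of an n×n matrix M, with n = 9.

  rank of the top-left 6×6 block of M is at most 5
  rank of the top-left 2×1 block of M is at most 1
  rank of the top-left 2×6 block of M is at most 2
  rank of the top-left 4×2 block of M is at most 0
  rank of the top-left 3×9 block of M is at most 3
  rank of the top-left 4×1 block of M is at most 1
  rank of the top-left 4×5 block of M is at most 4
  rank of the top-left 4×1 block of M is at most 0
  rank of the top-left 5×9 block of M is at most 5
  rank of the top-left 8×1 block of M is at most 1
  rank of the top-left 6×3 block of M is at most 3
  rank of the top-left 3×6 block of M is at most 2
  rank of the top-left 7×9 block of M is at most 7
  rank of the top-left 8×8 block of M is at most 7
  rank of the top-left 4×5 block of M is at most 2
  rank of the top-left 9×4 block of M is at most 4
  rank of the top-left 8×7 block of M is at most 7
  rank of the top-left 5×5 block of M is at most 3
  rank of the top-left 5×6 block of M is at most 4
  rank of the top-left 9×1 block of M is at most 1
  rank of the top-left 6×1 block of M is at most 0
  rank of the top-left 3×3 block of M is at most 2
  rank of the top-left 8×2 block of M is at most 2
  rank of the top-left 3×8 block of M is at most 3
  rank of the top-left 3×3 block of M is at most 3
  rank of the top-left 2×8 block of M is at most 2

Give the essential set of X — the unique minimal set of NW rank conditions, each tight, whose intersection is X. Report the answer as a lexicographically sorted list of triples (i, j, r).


Propagating the 26 rank bounds to every northwest block:

  0, 0, 1, 1, 1, 1, 1, 1, 1
  0, 0, 1, 2, 2, 2, 2, 2, 2
  0, 0, 1, 2, 2, 2, 3, 3, 3
  0, 0, 1, 2, 2, 3, 4, 4, 4
  0, 1, 2, 3, 3, 4, 5, 5, 5
  0, 1, 2, 3, 4, 5, 6, 6, 6
  1, 2, 3, 4, 5, 6, 7, 7, 7
  1, 2, 3, 4, 5, 6, 7, 7, 8
  1, 2, 3, 4, 5, 6, 7, 8, 9

the unique w with this rank table is (3, 4, 7, 6, 2, 5, 1, 9, 8).

D(w) has 14 cells with 5 SE-corners; essential set:

[(3, 6, 2), (4, 2, 0), (4, 5, 2), (6, 1, 0), (8, 8, 7)]


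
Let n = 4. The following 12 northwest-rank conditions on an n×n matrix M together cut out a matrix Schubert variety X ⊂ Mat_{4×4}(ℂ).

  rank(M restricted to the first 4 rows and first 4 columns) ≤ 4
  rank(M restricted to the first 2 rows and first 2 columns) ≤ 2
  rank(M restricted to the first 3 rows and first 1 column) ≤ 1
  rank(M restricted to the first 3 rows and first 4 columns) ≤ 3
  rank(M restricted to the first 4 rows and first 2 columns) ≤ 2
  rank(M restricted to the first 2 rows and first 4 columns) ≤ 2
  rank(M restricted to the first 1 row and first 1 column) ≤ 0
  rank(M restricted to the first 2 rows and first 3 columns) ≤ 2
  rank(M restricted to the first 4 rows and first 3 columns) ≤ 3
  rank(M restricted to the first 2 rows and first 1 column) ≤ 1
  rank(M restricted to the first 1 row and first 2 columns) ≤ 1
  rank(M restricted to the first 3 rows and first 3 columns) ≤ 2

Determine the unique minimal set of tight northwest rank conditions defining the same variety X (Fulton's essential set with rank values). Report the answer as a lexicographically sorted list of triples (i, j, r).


Recovering R(i,j) via the rank-extension bound from the 12 conditions:

  R[1]: 0 1 1 1
  R[2]: 1 2 2 2
  R[3]: 1 2 2 3
  R[4]: 1 2 3 4

reading off 1-entries of Δ²R: w = (2, 1, 4, 3).

2 SE-corners of the 2-cell Rothe diagram give Ess(w):

[(1, 1, 0), (3, 3, 2)]


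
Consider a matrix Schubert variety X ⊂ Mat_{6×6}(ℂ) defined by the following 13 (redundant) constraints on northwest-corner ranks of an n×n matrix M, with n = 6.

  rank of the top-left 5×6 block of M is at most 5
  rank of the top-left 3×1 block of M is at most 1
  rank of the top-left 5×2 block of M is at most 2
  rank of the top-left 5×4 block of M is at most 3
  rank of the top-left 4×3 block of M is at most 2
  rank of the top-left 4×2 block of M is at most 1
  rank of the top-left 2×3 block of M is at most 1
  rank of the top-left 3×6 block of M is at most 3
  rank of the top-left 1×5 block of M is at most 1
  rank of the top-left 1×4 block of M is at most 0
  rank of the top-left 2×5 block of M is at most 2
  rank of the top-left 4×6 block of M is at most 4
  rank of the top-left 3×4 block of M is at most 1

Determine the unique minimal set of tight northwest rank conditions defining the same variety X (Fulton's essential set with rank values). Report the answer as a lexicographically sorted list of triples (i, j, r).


Computing R[i][j] = min implied NW-rank bound (n=6, 13 conditions):

  i=1: 0 | 0 | 0 | 0 | 1 | 1
  i=2: 1 | 1 | 1 | 1 | 2 | 2
  i=3: 1 | 1 | 1 | 1 | 2 | 3
  i=4: 1 | 1 | 2 | 2 | 3 | 4
  i=5: 1 | 2 | 3 | 3 | 4 | 5
  i=6: 1 | 2 | 3 | 4 | 5 | 6

the unique w with this rank table is (5, 1, 6, 3, 2, 4).

Rothe diagram D(w) (8 cells), 3 SE-corners (essential conditions):

[(1, 4, 0), (3, 4, 1), (4, 2, 1)]


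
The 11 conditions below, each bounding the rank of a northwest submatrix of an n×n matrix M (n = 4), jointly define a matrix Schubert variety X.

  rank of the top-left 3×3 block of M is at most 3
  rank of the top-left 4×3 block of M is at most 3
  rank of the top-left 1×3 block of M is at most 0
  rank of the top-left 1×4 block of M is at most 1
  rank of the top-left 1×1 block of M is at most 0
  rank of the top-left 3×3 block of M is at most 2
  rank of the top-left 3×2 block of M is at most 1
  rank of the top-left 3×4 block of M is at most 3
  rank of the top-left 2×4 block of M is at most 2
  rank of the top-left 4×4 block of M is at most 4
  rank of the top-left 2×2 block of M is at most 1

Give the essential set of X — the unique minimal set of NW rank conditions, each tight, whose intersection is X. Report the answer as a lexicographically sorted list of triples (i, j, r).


Propagating the 11 rank bounds to every northwest block:

  row 1: 0, 0, 0, 1
  row 2: 1, 1, 1, 2
  row 3: 1, 1, 2, 3
  row 4: 1, 2, 3, 4

second differences of R give the permutation w = (4, 1, 3, 2).

2 SE-corners of the 4-cell Rothe diagram give Ess(w):

[(1, 3, 0), (3, 2, 1)]


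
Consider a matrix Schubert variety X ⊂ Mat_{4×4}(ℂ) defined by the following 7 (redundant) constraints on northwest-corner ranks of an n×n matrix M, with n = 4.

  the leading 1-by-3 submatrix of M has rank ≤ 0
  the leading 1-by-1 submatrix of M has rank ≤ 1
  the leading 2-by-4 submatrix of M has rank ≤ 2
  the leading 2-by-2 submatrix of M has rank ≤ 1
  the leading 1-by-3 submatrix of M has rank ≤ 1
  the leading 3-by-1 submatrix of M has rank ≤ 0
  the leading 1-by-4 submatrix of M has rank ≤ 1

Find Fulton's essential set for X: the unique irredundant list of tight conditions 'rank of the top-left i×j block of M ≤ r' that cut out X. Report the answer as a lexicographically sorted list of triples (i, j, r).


Reconstructing r_w from the 7 given conditions:

  row 1: 0, 0, 0, 1
  row 2: 0, 1, 1, 2
  row 3: 0, 1, 2, 3
  row 4: 1, 2, 3, 4

reading off 1-entries of Δ²R: w = (4, 2, 3, 1).

Fulton essential set (2 of the 5 Rothe cells):

[(1, 3, 0), (3, 1, 0)]


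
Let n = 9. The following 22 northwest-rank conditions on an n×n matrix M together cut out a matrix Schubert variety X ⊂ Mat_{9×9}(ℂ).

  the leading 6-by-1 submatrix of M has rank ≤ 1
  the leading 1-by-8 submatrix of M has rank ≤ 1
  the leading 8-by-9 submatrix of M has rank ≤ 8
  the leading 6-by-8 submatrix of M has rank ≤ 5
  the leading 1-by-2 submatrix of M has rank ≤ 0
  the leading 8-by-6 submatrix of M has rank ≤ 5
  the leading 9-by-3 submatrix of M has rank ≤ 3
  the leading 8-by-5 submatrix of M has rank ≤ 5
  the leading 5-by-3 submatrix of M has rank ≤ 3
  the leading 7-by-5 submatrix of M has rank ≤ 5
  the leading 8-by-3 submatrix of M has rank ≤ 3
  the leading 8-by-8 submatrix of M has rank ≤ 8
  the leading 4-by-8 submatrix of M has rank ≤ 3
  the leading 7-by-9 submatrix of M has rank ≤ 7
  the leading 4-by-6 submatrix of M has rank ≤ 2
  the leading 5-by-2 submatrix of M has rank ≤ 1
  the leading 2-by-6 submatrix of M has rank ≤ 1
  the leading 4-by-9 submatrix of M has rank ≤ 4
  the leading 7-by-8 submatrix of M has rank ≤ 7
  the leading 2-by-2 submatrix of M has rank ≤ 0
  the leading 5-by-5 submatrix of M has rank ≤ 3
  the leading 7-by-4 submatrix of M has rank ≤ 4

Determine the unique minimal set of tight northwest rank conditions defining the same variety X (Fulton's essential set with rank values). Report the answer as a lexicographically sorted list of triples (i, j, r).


Rank table r_w(9×9) implied by the 22 constraints:

  R[1]: 0 0 1 1 1 1 1 1 1
  R[2]: 0 0 1 1 1 1 2 2 2
  R[3]: 1 1 2 2 2 2 3 3 3
  R[4]: 1 1 2 2 2 2 3 3 4
  R[5]: 1 1 2 3 3 3 4 4 5
  R[6]: 1 2 3 4 4 4 5 5 6
  R[7]: 1 2 3 4 5 5 6 6 7
  R[8]: 1 2 3 4 5 5 6 7 8
  R[9]: 1 2 3 4 5 6 7 8 9

reading off 1-entries of Δ²R: w = (3, 7, 1, 9, 4, 2, 5, 8, 6).

ℓ(w)=14; the 6 essential cells (i,j,r):

[(2, 2, 0), (2, 6, 1), (4, 6, 2), (4, 8, 3), (5, 2, 1), (8, 6, 5)]


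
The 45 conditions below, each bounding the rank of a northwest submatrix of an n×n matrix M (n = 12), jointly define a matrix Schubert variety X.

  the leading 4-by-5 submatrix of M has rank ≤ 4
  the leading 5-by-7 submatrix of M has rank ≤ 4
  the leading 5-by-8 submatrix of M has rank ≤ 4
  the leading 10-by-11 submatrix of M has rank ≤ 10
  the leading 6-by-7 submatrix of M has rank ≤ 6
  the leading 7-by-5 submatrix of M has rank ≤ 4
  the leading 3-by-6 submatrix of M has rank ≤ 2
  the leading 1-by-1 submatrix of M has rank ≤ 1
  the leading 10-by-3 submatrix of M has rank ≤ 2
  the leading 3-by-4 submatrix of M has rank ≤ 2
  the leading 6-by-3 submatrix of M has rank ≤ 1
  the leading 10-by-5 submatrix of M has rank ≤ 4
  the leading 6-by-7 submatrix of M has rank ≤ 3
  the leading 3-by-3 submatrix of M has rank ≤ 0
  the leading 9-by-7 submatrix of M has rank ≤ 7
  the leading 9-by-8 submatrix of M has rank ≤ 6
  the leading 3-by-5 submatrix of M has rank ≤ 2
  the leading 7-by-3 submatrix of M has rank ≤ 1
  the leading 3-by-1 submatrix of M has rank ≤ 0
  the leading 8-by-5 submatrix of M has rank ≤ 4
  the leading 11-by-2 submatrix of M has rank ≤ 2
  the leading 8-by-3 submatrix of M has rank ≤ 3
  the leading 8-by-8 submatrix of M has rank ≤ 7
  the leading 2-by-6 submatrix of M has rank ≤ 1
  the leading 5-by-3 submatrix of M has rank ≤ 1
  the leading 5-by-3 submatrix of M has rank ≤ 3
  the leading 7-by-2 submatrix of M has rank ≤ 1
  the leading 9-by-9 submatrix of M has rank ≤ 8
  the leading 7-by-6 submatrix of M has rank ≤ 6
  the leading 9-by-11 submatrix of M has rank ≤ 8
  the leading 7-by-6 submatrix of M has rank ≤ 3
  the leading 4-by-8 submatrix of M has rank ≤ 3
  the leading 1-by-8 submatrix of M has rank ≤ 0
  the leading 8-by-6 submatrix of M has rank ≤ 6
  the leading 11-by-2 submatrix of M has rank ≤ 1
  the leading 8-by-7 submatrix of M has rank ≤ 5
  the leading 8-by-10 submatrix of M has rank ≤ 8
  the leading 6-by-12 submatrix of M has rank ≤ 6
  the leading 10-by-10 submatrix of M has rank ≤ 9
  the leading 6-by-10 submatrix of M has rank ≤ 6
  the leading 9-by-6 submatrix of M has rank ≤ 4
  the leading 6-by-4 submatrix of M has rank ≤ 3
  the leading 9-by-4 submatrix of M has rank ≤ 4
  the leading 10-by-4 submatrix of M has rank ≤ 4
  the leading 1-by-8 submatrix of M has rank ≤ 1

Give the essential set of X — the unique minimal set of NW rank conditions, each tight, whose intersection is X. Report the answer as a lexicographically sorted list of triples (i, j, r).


Recovering R(i,j) via the rank-extension bound from the 45 conditions:

  0 0 0 0 0 0 0 0 1 1 1 1
  0 0 0 1 1 1 1 1 2 2 2 2
  0 0 0 1 2 2 2 2 3 3 3 3
  1 1 1 2 3 3 3 3 4 4 4 4
  1 1 1 2 3 3 3 4 5 5 5 5
  1 1 1 2 3 3 3 4 5 6 6 6
  1 1 1 2 3 3 4 5 6 7 7 7
  1 1 2 3 4 4 5 6 7 8 8 8
  1 1 2 3 4 4 5 6 7 8 8 9
  1 1 2 3 4 5 6 7 8 9 9 10
  1 1 2 3 4 5 6 7 8 9 10 11
  1 2 3 4 5 6 7 8 9 10 11 12

second differences of R give the permutation w = (9, 4, 5, 1, 8, 10, 7, 3, 12, 6, 11, 2).

8 SE-corners of the 31-cell Rothe diagram give Ess(w):

[(1, 8, 0), (3, 3, 0), (6, 7, 3), (7, 3, 1), (7, 6, 3), (9, 6, 4), (9, 11, 8), (11, 2, 1)]


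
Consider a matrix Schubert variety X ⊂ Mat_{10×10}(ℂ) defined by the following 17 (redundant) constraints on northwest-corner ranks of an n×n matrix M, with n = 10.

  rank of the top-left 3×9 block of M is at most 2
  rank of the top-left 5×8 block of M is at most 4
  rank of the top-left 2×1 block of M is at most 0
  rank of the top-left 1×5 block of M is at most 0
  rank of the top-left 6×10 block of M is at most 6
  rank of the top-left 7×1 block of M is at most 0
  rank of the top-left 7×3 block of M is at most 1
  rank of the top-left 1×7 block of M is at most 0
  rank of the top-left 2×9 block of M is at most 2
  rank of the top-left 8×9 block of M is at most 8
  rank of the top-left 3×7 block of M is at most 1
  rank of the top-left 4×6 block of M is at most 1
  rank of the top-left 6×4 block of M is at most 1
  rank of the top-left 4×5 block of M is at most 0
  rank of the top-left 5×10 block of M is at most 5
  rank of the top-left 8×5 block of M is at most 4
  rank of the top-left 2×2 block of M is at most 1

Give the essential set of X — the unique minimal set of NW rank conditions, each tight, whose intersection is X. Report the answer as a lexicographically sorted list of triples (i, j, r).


The tightest implied rank at each (i,j), from the 17 conditions:

  0 0 0 0 0 0 0 1 1 1
  0 0 0 0 0 1 1 2 2 2
  0 0 0 0 0 1 1 2 2 3
  0 0 0 0 0 1 2 3 3 4
  0 1 1 1 1 2 3 4 4 5
  0 1 1 1 2 3 4 5 5 6
  0 1 1 2 3 4 5 6 6 7
  1 2 2 3 4 5 6 7 7 8
  1 2 3 4 5 6 7 8 8 9
  1 2 3 4 5 6 7 8 9 10

reading off 1-entries of Δ²R: w = (8, 6, 10, 7, 2, 5, 4, 1, 3, 9).

7 SE-corners of the 30-cell Rothe diagram give Ess(w):

[(1, 7, 0), (3, 7, 1), (3, 9, 2), (4, 5, 0), (6, 4, 1), (7, 1, 0), (7, 3, 1)]


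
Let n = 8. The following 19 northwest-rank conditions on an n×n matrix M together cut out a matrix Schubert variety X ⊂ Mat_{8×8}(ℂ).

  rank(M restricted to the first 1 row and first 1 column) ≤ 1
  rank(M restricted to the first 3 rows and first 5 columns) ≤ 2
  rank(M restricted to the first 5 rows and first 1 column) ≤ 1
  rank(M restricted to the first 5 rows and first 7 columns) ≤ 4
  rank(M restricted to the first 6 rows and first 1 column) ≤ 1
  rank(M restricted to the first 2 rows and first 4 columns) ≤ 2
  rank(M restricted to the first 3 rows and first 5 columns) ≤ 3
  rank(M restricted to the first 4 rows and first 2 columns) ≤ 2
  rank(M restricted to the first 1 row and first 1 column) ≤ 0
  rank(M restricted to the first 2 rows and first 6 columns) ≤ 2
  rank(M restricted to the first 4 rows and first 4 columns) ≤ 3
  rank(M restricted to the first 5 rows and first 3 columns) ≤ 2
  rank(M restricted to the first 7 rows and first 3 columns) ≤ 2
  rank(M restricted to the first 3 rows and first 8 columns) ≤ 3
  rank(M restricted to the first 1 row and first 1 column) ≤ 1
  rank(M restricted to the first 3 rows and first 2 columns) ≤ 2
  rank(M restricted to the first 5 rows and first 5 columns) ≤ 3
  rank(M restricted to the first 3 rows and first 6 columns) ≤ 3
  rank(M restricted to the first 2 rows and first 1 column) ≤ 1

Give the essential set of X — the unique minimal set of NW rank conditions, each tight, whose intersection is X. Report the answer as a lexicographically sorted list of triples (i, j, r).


Rank table r_w(8×8) implied by the 19 constraints:

  0, 1, 1, 1, 1, 1, 1, 1
  1, 2, 2, 2, 2, 2, 2, 2
  1, 2, 2, 2, 2, 3, 3, 3
  1, 2, 2, 3, 3, 4, 4, 4
  1, 2, 2, 3, 3, 4, 4, 5
  1, 2, 2, 3, 4, 5, 5, 6
  1, 2, 2, 3, 4, 5, 6, 7
  1, 2, 3, 4, 5, 6, 7, 8

hence w(1..8) = (2, 1, 6, 4, 8, 5, 7, 3).

D(w) has 10 cells with 5 SE-corners; essential set:

[(1, 1, 0), (3, 5, 2), (5, 5, 3), (5, 7, 4), (7, 3, 2)]


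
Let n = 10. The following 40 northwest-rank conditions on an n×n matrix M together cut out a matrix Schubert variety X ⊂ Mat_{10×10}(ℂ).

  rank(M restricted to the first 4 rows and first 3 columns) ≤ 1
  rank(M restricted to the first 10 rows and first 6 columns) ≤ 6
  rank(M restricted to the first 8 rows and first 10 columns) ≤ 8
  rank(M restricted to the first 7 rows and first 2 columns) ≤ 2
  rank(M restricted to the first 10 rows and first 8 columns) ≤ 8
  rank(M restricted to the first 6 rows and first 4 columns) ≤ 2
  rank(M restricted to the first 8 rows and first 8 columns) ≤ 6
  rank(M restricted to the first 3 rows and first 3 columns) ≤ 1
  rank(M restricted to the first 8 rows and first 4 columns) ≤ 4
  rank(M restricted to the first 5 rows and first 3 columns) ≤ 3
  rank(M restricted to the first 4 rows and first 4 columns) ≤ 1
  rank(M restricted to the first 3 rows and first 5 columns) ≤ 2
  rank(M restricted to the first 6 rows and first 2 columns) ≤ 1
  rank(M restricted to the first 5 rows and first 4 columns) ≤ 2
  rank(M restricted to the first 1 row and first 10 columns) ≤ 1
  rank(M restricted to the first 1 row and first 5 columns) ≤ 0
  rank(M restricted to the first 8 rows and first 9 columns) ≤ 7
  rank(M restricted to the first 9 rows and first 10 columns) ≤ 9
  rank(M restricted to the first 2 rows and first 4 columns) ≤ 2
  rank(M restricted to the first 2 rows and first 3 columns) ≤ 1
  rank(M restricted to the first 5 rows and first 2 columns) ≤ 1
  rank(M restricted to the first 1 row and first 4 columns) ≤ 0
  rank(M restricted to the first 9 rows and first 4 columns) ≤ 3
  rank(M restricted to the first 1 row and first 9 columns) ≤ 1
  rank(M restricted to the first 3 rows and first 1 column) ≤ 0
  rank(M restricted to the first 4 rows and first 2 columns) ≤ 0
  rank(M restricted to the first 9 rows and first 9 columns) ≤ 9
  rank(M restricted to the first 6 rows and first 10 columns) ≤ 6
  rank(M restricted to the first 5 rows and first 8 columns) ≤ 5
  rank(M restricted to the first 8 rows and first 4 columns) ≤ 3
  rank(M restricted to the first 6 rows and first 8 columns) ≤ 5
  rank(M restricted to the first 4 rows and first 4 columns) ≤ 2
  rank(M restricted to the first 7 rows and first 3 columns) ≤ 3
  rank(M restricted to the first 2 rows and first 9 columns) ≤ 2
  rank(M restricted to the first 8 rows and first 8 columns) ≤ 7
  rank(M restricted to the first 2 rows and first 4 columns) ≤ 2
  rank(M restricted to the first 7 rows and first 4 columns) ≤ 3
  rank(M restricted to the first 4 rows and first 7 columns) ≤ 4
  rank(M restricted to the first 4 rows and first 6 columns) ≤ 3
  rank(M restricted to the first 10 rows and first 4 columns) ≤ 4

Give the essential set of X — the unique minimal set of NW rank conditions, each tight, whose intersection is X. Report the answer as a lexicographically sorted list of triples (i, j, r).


Computing R[i][j] = min implied NW-rank bound (n=10, 40 conditions):

  R[1]: 0 0 0 0 0 1 1 1 1 1
  R[2]: 0 0 1 1 1 2 2 2 2 2
  R[3]: 0 0 1 1 2 3 3 3 3 3
  R[4]: 0 0 1 1 2 3 4 4 4 4
  R[5]: 1 1 2 2 3 4 5 5 5 5
  R[6]: 1 1 2 2 3 4 5 5 6 6
  R[7]: 1 2 3 3 4 5 6 6 7 7
  R[8]: 1 2 3 3 4 5 6 6 7 8
  R[9]: 1 2 3 3 4 5 6 7 8 9
  R[10]: 1 2 3 4 5 6 7 8 9 10

second differences of R give the permutation w = (6, 3, 5, 7, 1, 9, 2, 10, 8, 4).

D(w) has 19 cells with 8 SE-corners; essential set:

[(1, 5, 0), (4, 2, 0), (4, 4, 1), (6, 2, 1), (6, 4, 2), (6, 8, 5), (8, 8, 6), (9, 4, 3)]


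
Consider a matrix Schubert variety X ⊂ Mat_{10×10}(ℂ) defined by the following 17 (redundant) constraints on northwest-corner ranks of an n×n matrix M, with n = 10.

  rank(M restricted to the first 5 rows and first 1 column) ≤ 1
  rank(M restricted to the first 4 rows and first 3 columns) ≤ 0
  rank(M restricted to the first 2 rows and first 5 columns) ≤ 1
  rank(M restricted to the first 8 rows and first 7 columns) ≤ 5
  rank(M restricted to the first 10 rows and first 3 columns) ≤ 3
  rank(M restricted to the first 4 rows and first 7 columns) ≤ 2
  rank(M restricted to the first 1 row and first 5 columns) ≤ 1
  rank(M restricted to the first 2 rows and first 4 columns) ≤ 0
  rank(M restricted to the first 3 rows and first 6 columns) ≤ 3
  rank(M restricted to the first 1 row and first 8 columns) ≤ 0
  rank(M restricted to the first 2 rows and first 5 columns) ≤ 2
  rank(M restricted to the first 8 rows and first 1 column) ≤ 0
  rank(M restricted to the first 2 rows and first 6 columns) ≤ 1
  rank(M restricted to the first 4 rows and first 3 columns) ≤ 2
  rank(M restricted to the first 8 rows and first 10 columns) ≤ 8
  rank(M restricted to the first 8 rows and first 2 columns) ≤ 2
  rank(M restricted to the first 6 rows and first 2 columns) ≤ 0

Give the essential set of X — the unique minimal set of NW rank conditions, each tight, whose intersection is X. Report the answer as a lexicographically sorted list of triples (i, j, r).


Recovering R(i,j) via the rank-extension bound from the 17 conditions:

  row 1: 0, 0, 0, 0, 0, 0, 0, 0, 1, 1
  row 2: 0, 0, 0, 0, 1, 1, 1, 1, 2, 2
  row 3: 0, 0, 0, 1, 2, 2, 2, 2, 3, 3
  row 4: 0, 0, 0, 1, 2, 2, 2, 3, 4, 4
  row 5: 0, 0, 1, 2, 3, 3, 3, 4, 5, 5
  row 6: 0, 0, 1, 2, 3, 4, 4, 5, 6, 6
  row 7: 0, 1, 2, 3, 4, 5, 5, 6, 7, 7
  row 8: 0, 1, 2, 3, 4, 5, 5, 6, 7, 8
  row 9: 1, 2, 3, 4, 5, 6, 6, 7, 8, 9
  row 10: 1, 2, 3, 4, 5, 6, 7, 8, 9, 10

the unique w with this rank table is (9, 5, 4, 8, 3, 6, 2, 10, 1, 7).

Fulton essential set (7 of the 27 Rothe cells):

[(1, 8, 0), (2, 4, 0), (4, 3, 0), (4, 7, 2), (6, 2, 0), (8, 1, 0), (8, 7, 5)]


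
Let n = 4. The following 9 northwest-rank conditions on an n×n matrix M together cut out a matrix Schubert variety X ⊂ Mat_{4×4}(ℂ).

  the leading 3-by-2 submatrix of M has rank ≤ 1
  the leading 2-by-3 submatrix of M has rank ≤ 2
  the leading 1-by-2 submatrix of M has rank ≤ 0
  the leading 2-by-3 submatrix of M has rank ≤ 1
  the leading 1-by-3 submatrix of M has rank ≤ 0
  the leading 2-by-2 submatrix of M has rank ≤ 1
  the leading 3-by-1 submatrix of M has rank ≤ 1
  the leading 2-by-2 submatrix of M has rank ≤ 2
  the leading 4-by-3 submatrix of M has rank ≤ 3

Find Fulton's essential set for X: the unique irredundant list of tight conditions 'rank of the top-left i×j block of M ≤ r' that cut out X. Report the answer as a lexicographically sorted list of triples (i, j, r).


Reconstructing r_w from the 9 given conditions:

  row 1: 0 0 0 1
  row 2: 1 1 1 2
  row 3: 1 1 2 3
  row 4: 1 2 3 4

giving w = (4, 1, 3, 2) via Δ²R.

D(w) has 4 cells with 2 SE-corners; essential set:

[(1, 3, 0), (3, 2, 1)]


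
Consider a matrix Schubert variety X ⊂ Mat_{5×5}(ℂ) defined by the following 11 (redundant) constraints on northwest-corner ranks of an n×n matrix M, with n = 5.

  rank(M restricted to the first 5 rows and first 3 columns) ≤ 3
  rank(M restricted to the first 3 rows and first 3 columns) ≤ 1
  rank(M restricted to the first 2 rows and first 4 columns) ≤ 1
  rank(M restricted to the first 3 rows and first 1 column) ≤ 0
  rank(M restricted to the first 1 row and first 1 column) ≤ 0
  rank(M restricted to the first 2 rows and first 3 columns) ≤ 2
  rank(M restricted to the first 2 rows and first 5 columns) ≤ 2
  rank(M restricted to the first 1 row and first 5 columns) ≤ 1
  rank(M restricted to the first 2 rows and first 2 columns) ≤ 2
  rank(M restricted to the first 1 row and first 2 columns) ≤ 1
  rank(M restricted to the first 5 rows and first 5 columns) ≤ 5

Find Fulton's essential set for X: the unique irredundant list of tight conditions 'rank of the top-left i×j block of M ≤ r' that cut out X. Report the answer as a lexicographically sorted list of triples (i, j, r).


The tightest implied rank at each (i,j), from the 11 conditions:

  0, 1, 1, 1, 1
  0, 1, 1, 1, 2
  0, 1, 1, 2, 3
  1, 2, 2, 3, 4
  1, 2, 3, 4, 5

second differences of R give the permutation w = (2, 5, 4, 1, 3).

3 SE-corners of the 6-cell Rothe diagram give Ess(w):

[(2, 4, 1), (3, 1, 0), (3, 3, 1)]


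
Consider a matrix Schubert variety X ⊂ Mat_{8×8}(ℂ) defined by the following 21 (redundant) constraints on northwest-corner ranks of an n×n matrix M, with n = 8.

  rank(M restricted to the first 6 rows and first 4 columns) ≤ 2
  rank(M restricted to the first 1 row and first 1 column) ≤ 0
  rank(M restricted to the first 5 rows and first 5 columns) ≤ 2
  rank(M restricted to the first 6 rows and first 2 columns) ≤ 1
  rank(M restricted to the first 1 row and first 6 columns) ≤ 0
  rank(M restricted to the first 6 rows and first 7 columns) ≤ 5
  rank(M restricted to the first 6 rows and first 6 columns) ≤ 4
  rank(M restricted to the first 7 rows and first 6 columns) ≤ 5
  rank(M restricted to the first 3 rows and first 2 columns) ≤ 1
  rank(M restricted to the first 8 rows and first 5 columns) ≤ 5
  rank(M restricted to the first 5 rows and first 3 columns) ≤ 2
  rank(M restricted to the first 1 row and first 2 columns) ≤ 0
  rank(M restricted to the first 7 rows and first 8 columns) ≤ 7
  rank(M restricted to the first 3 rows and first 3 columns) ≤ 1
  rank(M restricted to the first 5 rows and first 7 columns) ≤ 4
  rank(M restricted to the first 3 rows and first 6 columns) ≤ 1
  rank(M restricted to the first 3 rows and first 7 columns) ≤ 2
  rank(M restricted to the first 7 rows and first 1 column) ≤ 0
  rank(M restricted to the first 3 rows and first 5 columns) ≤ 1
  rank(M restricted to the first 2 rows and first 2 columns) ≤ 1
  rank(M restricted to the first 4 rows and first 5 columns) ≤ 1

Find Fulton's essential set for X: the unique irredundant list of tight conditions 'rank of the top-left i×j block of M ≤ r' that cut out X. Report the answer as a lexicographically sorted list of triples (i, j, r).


Rank table r_w(8×8) implied by the 21 constraints:

  R[1]: 0 0 0 0 0 0 1 1
  R[2]: 0 1 1 1 1 1 2 2
  R[3]: 0 1 1 1 1 1 2 3
  R[4]: 0 1 1 1 1 2 3 4
  R[5]: 0 1 2 2 2 3 4 5
  R[6]: 0 1 2 2 3 4 5 6
  R[7]: 0 1 2 3 4 5 6 7
  R[8]: 1 2 3 4 5 6 7 8

hence w(1..8) = (7, 2, 8, 6, 3, 5, 4, 1).

5 SE-corners of the 20-cell Rothe diagram give Ess(w):

[(1, 6, 0), (3, 6, 1), (4, 5, 1), (6, 4, 2), (7, 1, 0)]


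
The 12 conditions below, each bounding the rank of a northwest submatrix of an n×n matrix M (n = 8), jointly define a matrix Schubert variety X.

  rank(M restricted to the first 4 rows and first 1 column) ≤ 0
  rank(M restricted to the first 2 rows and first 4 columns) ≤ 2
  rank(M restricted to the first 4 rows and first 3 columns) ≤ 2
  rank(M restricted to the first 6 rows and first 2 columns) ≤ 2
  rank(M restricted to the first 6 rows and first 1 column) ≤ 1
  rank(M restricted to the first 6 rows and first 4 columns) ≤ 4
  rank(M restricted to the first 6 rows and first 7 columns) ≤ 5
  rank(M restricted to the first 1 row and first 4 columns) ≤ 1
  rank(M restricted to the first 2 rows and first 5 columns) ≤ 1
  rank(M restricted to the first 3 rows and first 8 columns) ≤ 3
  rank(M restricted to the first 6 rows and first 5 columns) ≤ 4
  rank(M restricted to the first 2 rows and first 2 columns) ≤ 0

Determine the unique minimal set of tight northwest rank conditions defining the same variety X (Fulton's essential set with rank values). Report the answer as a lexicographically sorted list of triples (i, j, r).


Recovering R(i,j) via the rank-extension bound from the 12 conditions:

  0 0 1 1 1 1 1 1
  0 0 1 1 1 2 2 2
  0 1 2 2 2 3 3 3
  0 1 2 3 3 4 4 4
  1 2 3 4 4 5 5 5
  1 2 3 4 4 5 5 6
  1 2 3 4 5 6 6 7
  1 2 3 4 5 6 7 8

so w = (3, 6, 2, 4, 1, 8, 5, 7).

5 SE-corners of the 10-cell Rothe diagram give Ess(w):

[(2, 2, 0), (2, 5, 1), (4, 1, 0), (6, 5, 4), (6, 7, 5)]


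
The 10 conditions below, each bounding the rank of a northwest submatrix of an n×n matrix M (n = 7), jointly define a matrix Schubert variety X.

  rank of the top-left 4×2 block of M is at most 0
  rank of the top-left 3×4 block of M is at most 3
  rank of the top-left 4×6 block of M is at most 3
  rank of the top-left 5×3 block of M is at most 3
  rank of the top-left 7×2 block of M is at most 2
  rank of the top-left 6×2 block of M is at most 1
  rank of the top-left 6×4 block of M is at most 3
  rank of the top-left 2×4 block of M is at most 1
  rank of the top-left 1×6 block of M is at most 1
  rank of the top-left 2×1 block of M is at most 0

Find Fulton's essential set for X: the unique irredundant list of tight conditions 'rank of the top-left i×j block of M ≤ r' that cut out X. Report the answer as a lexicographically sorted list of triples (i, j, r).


Propagating the 10 rank bounds to every northwest block:

  R[1]: 0  0  1  1  1  1  1
  R[2]: 0  0  1  1  2  2  2
  R[3]: 0  0  1  2  3  3  3
  R[4]: 0  0  1  2  3  3  4
  R[5]: 1  1  2  3  4  4  5
  R[6]: 1  1  2  3  4  5  6
  R[7]: 1  2  3  4  5  6  7

the unique w with this rank table is (3, 5, 4, 7, 1, 6, 2).

D(w) has 11 cells with 4 SE-corners; essential set:

[(2, 4, 1), (4, 2, 0), (4, 6, 3), (6, 2, 1)]


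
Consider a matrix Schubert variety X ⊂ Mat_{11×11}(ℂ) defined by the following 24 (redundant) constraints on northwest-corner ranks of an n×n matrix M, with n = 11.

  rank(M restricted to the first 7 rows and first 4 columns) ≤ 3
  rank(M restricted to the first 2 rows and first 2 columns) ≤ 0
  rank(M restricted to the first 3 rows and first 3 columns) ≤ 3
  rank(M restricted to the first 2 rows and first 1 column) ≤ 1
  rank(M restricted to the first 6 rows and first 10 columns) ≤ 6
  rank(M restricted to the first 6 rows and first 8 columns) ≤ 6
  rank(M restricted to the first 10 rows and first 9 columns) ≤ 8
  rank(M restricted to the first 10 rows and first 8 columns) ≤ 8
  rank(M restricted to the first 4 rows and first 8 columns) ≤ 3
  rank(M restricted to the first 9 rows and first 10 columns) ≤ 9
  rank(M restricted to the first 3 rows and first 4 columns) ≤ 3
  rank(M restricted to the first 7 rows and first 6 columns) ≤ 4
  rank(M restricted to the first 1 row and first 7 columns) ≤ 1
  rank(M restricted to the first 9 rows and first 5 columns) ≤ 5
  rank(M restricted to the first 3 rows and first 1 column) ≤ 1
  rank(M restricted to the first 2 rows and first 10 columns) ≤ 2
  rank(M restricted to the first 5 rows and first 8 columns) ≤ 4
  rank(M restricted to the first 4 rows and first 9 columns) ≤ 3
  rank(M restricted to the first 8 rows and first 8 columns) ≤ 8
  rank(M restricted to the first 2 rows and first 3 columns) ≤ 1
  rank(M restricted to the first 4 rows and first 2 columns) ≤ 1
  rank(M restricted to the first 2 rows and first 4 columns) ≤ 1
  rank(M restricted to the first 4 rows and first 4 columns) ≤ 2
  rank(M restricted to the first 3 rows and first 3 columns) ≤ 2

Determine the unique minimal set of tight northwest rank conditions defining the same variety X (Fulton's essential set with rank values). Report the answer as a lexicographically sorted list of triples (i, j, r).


Rank table r_w(11×11) implied by the 24 constraints:

  0  0  1  1  1  1  1  1  1  1  1
  0  0  1  1  2  2  2  2  2  2  2
  1  1  2  2  3  3  3  3  3  3  3
  1  1  2  2  3  3  3  3  3  4  4
  1  2  3  3  4  4  4  4  4  5  5
  1  2  3  3  4  4  5  5  5  6  6
  1  2  3  3  4  4  5  6  6  7  7
  1  2  3  4  5  5  6  7  7  8  8
  1  2  3  4  5  6  7  8  8  9  9
  1  2  3  4  5  6  7  8  8  9  10
  1  2  3  4  5  6  7  8  9  10  11

giving w = (3, 5, 1, 10, 2, 7, 8, 4, 6, 11, 9) via Δ²R.

8 SE-corners of the 16-cell Rothe diagram give Ess(w):

[(2, 2, 0), (2, 4, 1), (4, 2, 1), (4, 4, 2), (4, 9, 3), (7, 4, 3), (7, 6, 4), (10, 9, 8)]


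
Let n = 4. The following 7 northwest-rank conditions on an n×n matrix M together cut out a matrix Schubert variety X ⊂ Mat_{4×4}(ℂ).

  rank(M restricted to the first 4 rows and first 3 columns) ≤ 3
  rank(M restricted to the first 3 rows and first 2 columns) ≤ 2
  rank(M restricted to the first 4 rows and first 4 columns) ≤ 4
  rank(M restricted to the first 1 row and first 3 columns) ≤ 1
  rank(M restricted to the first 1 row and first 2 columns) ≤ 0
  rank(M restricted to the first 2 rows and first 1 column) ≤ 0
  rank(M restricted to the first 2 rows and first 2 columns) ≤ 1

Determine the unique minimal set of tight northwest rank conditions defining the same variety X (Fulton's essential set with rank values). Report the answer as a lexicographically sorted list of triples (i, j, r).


Rank table r_w(4×4) implied by the 7 constraints:

  i=1: 0 | 0 | 1 | 1
  i=2: 0 | 1 | 2 | 2
  i=3: 1 | 2 | 3 | 3
  i=4: 1 | 2 | 3 | 4

giving w = (3, 2, 1, 4) via Δ²R.

|D(w)|=3, |Ess(w)|=2:

[(1, 2, 0), (2, 1, 0)]


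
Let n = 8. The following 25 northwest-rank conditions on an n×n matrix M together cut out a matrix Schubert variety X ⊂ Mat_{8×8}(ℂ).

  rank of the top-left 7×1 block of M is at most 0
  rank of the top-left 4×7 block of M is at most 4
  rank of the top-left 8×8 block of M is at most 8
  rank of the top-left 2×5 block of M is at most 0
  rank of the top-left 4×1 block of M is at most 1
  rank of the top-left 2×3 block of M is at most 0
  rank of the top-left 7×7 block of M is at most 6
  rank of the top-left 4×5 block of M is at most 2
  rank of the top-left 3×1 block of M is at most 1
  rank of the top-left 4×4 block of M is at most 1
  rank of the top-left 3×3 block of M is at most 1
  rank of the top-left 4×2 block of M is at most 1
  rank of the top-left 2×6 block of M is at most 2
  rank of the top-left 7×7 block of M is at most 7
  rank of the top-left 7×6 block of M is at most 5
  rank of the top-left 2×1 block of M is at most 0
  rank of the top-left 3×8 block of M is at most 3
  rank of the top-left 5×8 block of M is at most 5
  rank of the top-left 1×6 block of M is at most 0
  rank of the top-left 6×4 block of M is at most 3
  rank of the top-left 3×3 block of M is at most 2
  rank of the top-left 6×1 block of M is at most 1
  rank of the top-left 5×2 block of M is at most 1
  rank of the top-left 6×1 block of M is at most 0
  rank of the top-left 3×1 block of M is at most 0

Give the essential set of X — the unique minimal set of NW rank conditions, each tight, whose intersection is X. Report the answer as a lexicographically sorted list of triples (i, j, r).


Rank table r_w(8×8) implied by the 25 constraints:

  0  0  0  0  0  0  1  1
  0  0  0  0  0  1  2  2
  0  1  1  1  1  2  3  3
  0  1  1  1  2  3  4  4
  0  1  2  2  3  4  5  5
  0  1  2  3  4  5  6  6
  0  1  2  3  4  5  6  7
  1  2  3  4  5  6  7  8

second differences of R give the permutation w = (7, 6, 2, 5, 3, 4, 8, 1).

|D(w)|=18, |Ess(w)|=4:

[(1, 6, 0), (2, 5, 0), (4, 4, 1), (7, 1, 0)]


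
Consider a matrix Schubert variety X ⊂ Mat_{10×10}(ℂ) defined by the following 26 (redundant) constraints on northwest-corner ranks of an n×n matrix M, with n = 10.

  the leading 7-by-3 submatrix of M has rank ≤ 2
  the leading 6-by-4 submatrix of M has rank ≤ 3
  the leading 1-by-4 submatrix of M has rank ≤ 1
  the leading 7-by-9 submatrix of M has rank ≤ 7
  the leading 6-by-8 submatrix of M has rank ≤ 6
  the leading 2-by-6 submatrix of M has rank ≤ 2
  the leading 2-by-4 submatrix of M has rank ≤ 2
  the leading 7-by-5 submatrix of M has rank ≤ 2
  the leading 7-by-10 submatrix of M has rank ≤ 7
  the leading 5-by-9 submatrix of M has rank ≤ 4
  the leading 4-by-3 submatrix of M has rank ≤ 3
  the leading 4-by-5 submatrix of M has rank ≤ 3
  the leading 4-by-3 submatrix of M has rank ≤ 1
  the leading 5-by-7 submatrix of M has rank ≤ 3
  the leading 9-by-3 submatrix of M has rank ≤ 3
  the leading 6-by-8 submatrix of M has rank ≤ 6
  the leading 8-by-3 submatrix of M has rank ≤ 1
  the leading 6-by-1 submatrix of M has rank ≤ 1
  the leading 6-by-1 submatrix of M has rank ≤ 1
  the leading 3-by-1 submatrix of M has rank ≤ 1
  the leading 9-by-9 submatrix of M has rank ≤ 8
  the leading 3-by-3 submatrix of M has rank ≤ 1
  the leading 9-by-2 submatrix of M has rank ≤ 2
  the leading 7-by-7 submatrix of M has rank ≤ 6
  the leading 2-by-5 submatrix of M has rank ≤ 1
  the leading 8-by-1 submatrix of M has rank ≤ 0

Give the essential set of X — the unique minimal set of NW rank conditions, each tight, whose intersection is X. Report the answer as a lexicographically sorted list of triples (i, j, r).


The tightest implied rank at each (i,j), from the 26 conditions:

  0, 1, 1, 1, 1, 1, 1, 1, 1, 1
  0, 1, 1, 1, 1, 2, 2, 2, 2, 2
  0, 1, 1, 2, 2, 3, 3, 3, 3, 3
  0, 1, 1, 2, 2, 3, 3, 4, 4, 4
  0, 1, 1, 2, 2, 3, 3, 4, 4, 5
  0, 1, 1, 2, 2, 3, 4, 5, 5, 6
  0, 1, 1, 2, 2, 3, 4, 5, 6, 7
  0, 1, 1, 2, 3, 4, 5, 6, 7, 8
  1, 2, 2, 3, 4, 5, 6, 7, 8, 9
  1, 2, 3, 4, 5, 6, 7, 8, 9, 10

giving w = (2, 6, 4, 8, 10, 7, 9, 5, 1, 3) via Δ²R.

Fulton essential set (6 of the 24 Rothe cells):

[(2, 5, 1), (5, 7, 3), (5, 9, 4), (7, 5, 2), (8, 1, 0), (8, 3, 1)]
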